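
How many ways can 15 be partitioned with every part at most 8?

146

A full systematic count gives 146.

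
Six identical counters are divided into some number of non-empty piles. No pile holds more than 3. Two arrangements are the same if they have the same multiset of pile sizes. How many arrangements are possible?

7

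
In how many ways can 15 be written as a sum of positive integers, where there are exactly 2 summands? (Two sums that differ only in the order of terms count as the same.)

7

They are:
14 + 1
13 + 2
12 + 3
11 + 4
10 + 5
9 + 6
8 + 7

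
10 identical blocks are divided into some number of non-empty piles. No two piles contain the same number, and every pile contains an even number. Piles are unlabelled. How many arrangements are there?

They are:
10
8 + 2
6 + 4

3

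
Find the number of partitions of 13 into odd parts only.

18

Enumerating:
13
1 + 1 + 11
1 + 3 + 9
1 + 1 + 1 + 1 + 9
1 + 5 + 7
3 + 3 + 7
1 + 1 + 1 + 3 + 7
1 + 1 + 1 + 1 + 1 + 1 + 7
3 + 5 + 5
1 + 1 + 1 + 5 + 5
1 + 1 + 3 + 3 + 5
1 + 1 + 1 + 1 + 1 + 3 + 5
1 + 1 + 1 + 1 + 1 + 1 + 1 + 1 + 5
1 + 3 + 3 + 3 + 3
1 + 1 + 1 + 1 + 3 + 3 + 3
1 + 1 + 1 + 1 + 1 + 1 + 1 + 3 + 3
1 + 1 + 1 + 1 + 1 + 1 + 1 + 1 + 1 + 1 + 3
1 + 1 + 1 + 1 + 1 + 1 + 1 + 1 + 1 + 1 + 1 + 1 + 1
That's 18 in total.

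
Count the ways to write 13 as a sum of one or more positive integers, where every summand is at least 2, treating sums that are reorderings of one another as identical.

Enumerating:
13
2+11
3+10
4+9
2+2+9
5+8
2+3+8
6+7
2+4+7
3+3+7
2+2+2+7
2+5+6
3+4+6
2+2+3+6
3+5+5
4+4+5
2+2+4+5
2+3+3+5
2+2+2+2+5
2+3+4+4
3+3+3+4
2+2+2+3+4
2+2+3+3+3
2+2+2+2+2+3

24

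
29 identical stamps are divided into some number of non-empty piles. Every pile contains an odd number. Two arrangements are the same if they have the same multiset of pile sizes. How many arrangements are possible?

Enumerating by decreasing first part gives 256 partitions in all.

256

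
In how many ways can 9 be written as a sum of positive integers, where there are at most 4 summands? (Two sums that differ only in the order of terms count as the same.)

Enumerating:
9
8,1
7,2
7,1,1
6,3
6,2,1
6,1,1,1
5,4
5,3,1
5,2,2
5,2,1,1
4,4,1
4,3,2
4,3,1,1
4,2,2,1
3,3,3
3,3,2,1
3,2,2,2

18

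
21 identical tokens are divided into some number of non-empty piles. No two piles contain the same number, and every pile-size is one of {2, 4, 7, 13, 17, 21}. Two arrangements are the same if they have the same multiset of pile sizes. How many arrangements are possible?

2

They are:
21
17 + 4
That's 2 in total.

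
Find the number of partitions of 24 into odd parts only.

Direct enumeration gives 122 partitions.

122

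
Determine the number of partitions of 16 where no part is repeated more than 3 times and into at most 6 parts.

120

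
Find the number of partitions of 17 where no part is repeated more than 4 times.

205

Enumerating by decreasing first part gives 205 partitions in all.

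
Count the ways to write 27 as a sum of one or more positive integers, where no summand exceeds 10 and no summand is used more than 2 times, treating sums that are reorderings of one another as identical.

A full systematic count gives 341.

341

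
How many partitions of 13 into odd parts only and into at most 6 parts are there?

They are:
13
11 + 1 + 1
9 + 3 + 1
9 + 1 + 1 + 1 + 1
7 + 5 + 1
7 + 3 + 3
7 + 3 + 1 + 1 + 1
5 + 5 + 3
5 + 5 + 1 + 1 + 1
5 + 3 + 3 + 1 + 1
3 + 3 + 3 + 3 + 1
That's 11 in total.

11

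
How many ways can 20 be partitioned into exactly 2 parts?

10

Enumerating:
19 + 1
18 + 2
17 + 3
16 + 4
15 + 5
14 + 6
13 + 7
12 + 8
11 + 9
10 + 10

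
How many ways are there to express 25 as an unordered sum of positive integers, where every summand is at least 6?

17

Enumerating:
25
19,6
18,7
17,8
16,9
15,10
14,11
13,12
13,6,6
12,7,6
11,8,6
11,7,7
10,9,6
10,8,7
9,9,7
9,8,8
7,6,6,6
That's 17 in total.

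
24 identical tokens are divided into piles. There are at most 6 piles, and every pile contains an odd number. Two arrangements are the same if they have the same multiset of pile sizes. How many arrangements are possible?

55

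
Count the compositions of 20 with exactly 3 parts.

171

Place 2 bars in the 19 internal gaps of a row of 20 dots: C(19,2) = 171.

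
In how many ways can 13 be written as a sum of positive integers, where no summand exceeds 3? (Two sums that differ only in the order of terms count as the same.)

The partitions of 13 that satisfy the conditions:
3,3,3,3,1
3,3,3,2,2
3,3,3,2,1,1
3,3,3,1,1,1,1
3,3,2,2,2,1
3,3,2,2,1,1,1
3,3,2,1,1,1,1,1
3,3,1,1,1,1,1,1,1
3,2,2,2,2,2
3,2,2,2,2,1,1
3,2,2,2,1,1,1,1
3,2,2,1,1,1,1,1,1
3,2,1,1,1,1,1,1,1,1
3,1,1,1,1,1,1,1,1,1,1
2,2,2,2,2,2,1
2,2,2,2,2,1,1,1
2,2,2,2,1,1,1,1,1
2,2,2,1,1,1,1,1,1,1
2,2,1,1,1,1,1,1,1,1,1
2,1,1,1,1,1,1,1,1,1,1,1
1,1,1,1,1,1,1,1,1,1,1,1,1

21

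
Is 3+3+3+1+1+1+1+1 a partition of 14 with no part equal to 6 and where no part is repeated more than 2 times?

No

The parts sum to 14, and the condition 'no summand is used more than 2 times' is violated.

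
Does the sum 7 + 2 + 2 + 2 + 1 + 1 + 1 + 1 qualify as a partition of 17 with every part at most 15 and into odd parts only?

The parts sum to 17, and the condition 'every summand is odd' is violated.

No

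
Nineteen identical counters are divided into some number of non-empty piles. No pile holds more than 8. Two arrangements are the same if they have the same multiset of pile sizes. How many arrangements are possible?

352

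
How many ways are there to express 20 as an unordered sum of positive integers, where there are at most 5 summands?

192

Systematic enumeration (by largest part, then next-largest, …) yields 192.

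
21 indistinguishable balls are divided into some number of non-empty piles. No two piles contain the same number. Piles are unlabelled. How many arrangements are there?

76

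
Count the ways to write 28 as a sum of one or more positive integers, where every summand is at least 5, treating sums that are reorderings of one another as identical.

50

A partial list (first 12 by largest part):
28
23, 5
22, 6
21, 7
20, 8
19, 9
18, 10
18, 5, 5
17, 11
17, 6, 5
16, 12
16, 7, 5
…and 38 more, for 50 total.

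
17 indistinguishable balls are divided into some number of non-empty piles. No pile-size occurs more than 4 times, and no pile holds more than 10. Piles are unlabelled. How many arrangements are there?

177

A full systematic count gives 177.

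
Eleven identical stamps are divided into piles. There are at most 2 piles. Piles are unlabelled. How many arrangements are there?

The partitions of 11 that satisfy the conditions:
11
1+10
2+9
3+8
4+7
5+6
That's 6 in total.

6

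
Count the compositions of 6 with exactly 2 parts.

5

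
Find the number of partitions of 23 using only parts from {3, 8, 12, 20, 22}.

3

They are:
20 + 3
12 + 8 + 3
8 + 3 + 3 + 3 + 3 + 3
Counting gives 3.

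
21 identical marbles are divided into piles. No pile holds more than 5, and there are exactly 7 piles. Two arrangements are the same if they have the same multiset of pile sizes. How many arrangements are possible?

They are:
5+5+5+3+1+1+1
5+5+5+2+2+1+1
5+5+4+4+1+1+1
5+5+4+3+2+1+1
5+5+4+2+2+2+1
5+5+3+3+3+1+1
5+5+3+3+2+2+1
5+5+3+2+2+2+2
5+4+4+4+2+1+1
5+4+4+3+3+1+1
5+4+4+3+2+2+1
5+4+4+2+2+2+2
5+4+3+3+3+2+1
5+4+3+3+2+2+2
5+3+3+3+3+3+1
5+3+3+3+3+2+2
4+4+4+4+3+1+1
4+4+4+4+2+2+1
4+4+4+3+3+2+1
4+4+4+3+2+2+2
4+4+3+3+3+3+1
4+4+3+3+3+2+2
4+3+3+3+3+3+2
3+3+3+3+3+3+3
That's 24 in total.

24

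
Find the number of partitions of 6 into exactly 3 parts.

Listing the qualifying partitions of 6:
4+1+1
3+2+1
2+2+2
Counting gives 3.

3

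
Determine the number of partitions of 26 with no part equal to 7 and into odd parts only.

111

Enumerating by decreasing first part gives 111 partitions in all.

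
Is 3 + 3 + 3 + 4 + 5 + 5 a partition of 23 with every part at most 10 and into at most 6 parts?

The parts sum to 23, and the condition 'no summand exceeds 10' holds; the condition 'there are at most 6 summands' holds.

Yes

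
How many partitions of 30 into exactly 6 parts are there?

Systematic enumeration (by largest part, then next-largest, …) yields 532.

532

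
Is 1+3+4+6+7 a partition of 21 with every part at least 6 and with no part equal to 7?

No

The parts sum to 21, and the condition 'every summand is at least 6' is violated.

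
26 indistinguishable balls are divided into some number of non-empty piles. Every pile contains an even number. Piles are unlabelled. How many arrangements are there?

101

Counting exhaustively, 101 partitions satisfy the conditions.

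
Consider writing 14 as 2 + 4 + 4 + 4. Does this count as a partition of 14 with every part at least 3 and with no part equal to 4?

No

The parts sum to 14, and the condition 'every summand is at least 3' is violated.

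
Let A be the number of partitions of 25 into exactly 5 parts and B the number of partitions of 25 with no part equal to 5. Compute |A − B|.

Partitions of 25 into exactly 5 parts: 192.
Partitions of 25 with no part equal to 5: 1331.
|192 − 1331| = 1139.

1139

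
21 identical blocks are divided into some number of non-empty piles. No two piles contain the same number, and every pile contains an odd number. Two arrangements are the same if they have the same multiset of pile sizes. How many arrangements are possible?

8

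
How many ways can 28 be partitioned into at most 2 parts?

Enumerating:
28
27 + 1
26 + 2
25 + 3
24 + 4
23 + 5
22 + 6
21 + 7
20 + 8
19 + 9
18 + 10
17 + 11
16 + 12
15 + 13
14 + 14

15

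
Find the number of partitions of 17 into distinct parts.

38

There are too many to list fully; the first 12 (by largest part) are:
17
16, 1
15, 2
14, 3
14, 2, 1
13, 4
13, 3, 1
12, 5
12, 4, 1
12, 3, 2
11, 6
11, 5, 1
…and 26 more, for 38 total.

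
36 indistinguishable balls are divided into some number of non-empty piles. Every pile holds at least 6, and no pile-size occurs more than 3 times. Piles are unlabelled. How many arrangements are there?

92

A full systematic count gives 92.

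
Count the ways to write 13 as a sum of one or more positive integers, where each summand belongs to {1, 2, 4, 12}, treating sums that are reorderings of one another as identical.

The partitions of 13 that satisfy the conditions:
12 + 1
4 + 4 + 4 + 1
4 + 4 + 2 + 2 + 1
4 + 4 + 2 + 1 + 1 + 1
4 + 4 + 1 + 1 + 1 + 1 + 1
4 + 2 + 2 + 2 + 2 + 1
4 + 2 + 2 + 2 + 1 + 1 + 1
4 + 2 + 2 + 1 + 1 + 1 + 1 + 1
4 + 2 + 1 + 1 + 1 + 1 + 1 + 1 + 1
4 + 1 + 1 + 1 + 1 + 1 + 1 + 1 + 1 + 1
2 + 2 + 2 + 2 + 2 + 2 + 1
2 + 2 + 2 + 2 + 2 + 1 + 1 + 1
2 + 2 + 2 + 2 + 1 + 1 + 1 + 1 + 1
2 + 2 + 2 + 1 + 1 + 1 + 1 + 1 + 1 + 1
2 + 2 + 1 + 1 + 1 + 1 + 1 + 1 + 1 + 1 + 1
2 + 1 + 1 + 1 + 1 + 1 + 1 + 1 + 1 + 1 + 1 + 1
1 + 1 + 1 + 1 + 1 + 1 + 1 + 1 + 1 + 1 + 1 + 1 + 1

17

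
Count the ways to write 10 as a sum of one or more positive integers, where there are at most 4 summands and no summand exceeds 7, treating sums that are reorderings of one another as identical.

Enumerating:
3,7
1,2,7
1,1,1,7
4,6
1,3,6
2,2,6
1,1,2,6
5,5
1,4,5
2,3,5
1,1,3,5
1,2,2,5
2,4,4
1,1,4,4
3,3,4
1,2,3,4
2,2,2,4
1,3,3,3
2,2,3,3
That's 19 in total.

19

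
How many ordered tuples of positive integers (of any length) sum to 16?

32768

Each of the 15 gaps between 16 units is either a break or not: 2^15 = 32768.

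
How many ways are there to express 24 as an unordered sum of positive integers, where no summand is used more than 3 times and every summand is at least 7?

10

The partitions of 24 that satisfy the conditions:
24
17+7
16+8
15+9
14+10
13+11
12+12
10+7+7
9+8+7
8+8+8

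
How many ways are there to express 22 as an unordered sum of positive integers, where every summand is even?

56

There are too many to list fully; the first 12 (by largest part) are:
22
20,2
18,4
18,2,2
16,6
16,4,2
16,2,2,2
14,8
14,6,2
14,4,4
14,4,2,2
14,2,2,2,2
…and 44 more, for 56 total.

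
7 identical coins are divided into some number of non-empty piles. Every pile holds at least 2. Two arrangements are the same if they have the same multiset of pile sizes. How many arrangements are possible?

4

Enumerating:
7
5,2
4,3
3,2,2
That's 4 in total.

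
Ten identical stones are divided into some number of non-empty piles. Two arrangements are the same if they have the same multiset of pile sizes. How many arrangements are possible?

42

A partial list (first 12 by largest part):
10
9 + 1
8 + 2
8 + 1 + 1
7 + 3
7 + 2 + 1
7 + 1 + 1 + 1
6 + 4
6 + 3 + 1
6 + 2 + 2
6 + 2 + 1 + 1
6 + 1 + 1 + 1 + 1
…and 30 more, for 42 total.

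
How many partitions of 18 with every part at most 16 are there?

383

Systematic enumeration (by largest part, then next-largest, …) yields 383.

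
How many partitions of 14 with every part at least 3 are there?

13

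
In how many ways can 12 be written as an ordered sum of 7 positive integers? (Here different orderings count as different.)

Equivalently, choose which 6 of the 11 gaps become plus signs: C(11,6) = 462.

462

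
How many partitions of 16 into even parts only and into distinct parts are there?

6

They are:
16
14 + 2
12 + 4
10 + 6
10 + 4 + 2
8 + 6 + 2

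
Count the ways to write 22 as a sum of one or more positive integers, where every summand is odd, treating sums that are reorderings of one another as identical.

89

There are 89 such partitions.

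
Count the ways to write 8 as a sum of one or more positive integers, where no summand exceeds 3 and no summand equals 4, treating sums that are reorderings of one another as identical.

10

Enumerating:
3,3,2
3,3,1,1
3,2,2,1
3,2,1,1,1
3,1,1,1,1,1
2,2,2,2
2,2,2,1,1
2,2,1,1,1,1
2,1,1,1,1,1,1
1,1,1,1,1,1,1,1
Counting gives 10.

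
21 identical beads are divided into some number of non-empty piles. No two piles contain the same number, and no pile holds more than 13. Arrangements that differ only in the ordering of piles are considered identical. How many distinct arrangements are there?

A partial list (first 12 by largest part):
13+8
13+7+1
13+6+2
13+5+3
13+5+2+1
13+4+3+1
12+9
12+8+1
12+7+2
12+6+3
12+6+2+1
12+5+4
…and 45 more, for 57 total.

57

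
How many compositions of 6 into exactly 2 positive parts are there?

A composition of 6 into 2 positive parts is chosen by placing 1 dividers among the 5 gaps between 6 units: C(5,1) = 5.

5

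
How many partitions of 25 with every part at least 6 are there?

17

The partitions of 25 that satisfy the conditions:
25
6+19
7+18
8+17
9+16
10+15
11+14
12+13
6+6+13
6+7+12
6+8+11
7+7+11
6+9+10
7+8+10
7+9+9
8+8+9
6+6+6+7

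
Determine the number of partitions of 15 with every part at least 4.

8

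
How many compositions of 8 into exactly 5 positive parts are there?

Place 4 bars in the 7 internal gaps of a row of 8 dots: C(7,4) = 35.

35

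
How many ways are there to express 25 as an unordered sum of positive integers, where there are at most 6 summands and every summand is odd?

There are too many to list fully; the first 12 (by largest part) are:
25
1, 1, 23
1, 3, 21
1, 1, 1, 1, 21
1, 5, 19
3, 3, 19
1, 1, 1, 3, 19
1, 7, 17
3, 5, 17
1, 1, 1, 5, 17
1, 1, 3, 3, 17
1, 9, 15
…and 35 more, for 47 total.

47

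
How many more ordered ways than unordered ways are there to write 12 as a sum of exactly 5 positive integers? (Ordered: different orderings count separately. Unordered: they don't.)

Ordered (compositions into 5 parts): C(11,4) = 330.
Partitions of 12 into exactly 5 parts: 13.
Difference: 330 − 13 = 317.

317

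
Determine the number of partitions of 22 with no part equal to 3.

512

A full systematic count gives 512.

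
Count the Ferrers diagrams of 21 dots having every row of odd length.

76

Systematic enumeration (by largest part, then next-largest, …) yields 76.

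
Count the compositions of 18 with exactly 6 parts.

Equivalently, choose which 5 of the 17 gaps become plus signs: C(17,5) = 6188.

6188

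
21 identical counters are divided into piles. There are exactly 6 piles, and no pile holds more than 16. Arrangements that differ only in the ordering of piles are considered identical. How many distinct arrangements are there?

110

Enumerating by decreasing first part gives 110 partitions in all.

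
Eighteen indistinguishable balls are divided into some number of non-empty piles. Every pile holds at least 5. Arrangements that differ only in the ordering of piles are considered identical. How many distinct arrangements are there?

9

Enumerating:
18
13 + 5
12 + 6
11 + 7
10 + 8
9 + 9
8 + 5 + 5
7 + 6 + 5
6 + 6 + 6
Counting gives 9.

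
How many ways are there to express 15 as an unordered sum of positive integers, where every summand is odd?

A partial list (first 12 by largest part):
15
13, 1, 1
11, 3, 1
11, 1, 1, 1, 1
9, 5, 1
9, 3, 3
9, 3, 1, 1, 1
9, 1, 1, 1, 1, 1, 1
7, 7, 1
7, 5, 3
7, 5, 1, 1, 1
7, 3, 3, 1, 1
…and 15 more, for 27 total.

27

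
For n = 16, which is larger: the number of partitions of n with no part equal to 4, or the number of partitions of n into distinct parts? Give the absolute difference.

122

Partitions of 16 with no part equal to 4: 154.
Partitions of 16 into distinct parts: 32.
|154 − 32| = 122.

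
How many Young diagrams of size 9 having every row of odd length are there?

Listing the qualifying partitions of 9:
9
7 + 1 + 1
5 + 3 + 1
5 + 1 + 1 + 1 + 1
3 + 3 + 3
3 + 3 + 1 + 1 + 1
3 + 1 + 1 + 1 + 1 + 1 + 1
1 + 1 + 1 + 1 + 1 + 1 + 1 + 1 + 1

8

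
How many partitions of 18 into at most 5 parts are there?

141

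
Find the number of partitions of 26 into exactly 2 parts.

13

They are:
25+1
24+2
23+3
22+4
21+5
20+6
19+7
18+8
17+9
16+10
15+11
14+12
13+13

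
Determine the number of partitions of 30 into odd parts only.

There are 296 such partitions.

296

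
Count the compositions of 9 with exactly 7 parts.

28

By stars and bars with positive parts, the count is C(8,6) = 28.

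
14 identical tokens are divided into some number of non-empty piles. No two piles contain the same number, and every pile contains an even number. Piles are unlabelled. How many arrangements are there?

Listing the qualifying partitions of 14:
14
12,2
10,4
8,6
8,4,2

5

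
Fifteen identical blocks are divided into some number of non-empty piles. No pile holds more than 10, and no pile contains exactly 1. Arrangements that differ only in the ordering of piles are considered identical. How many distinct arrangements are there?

36

A partial list (first 12 by largest part):
10,5
10,3,2
9,6
9,4,2
9,3,3
9,2,2,2
8,7
8,5,2
8,4,3
8,3,2,2
7,6,2
7,5,3
…and 24 more, for 36 total.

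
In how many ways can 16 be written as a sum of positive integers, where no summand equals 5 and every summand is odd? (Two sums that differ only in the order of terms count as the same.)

They are:
15 + 1
13 + 3
13 + 1 + 1 + 1
11 + 3 + 1 + 1
11 + 1 + 1 + 1 + 1 + 1
9 + 7
9 + 3 + 3 + 1
9 + 3 + 1 + 1 + 1 + 1
9 + 1 + 1 + 1 + 1 + 1 + 1 + 1
7 + 7 + 1 + 1
7 + 3 + 3 + 3
7 + 3 + 3 + 1 + 1 + 1
7 + 3 + 1 + 1 + 1 + 1 + 1 + 1
7 + 1 + 1 + 1 + 1 + 1 + 1 + 1 + 1 + 1
3 + 3 + 3 + 3 + 3 + 1
3 + 3 + 3 + 3 + 1 + 1 + 1 + 1
3 + 3 + 3 + 1 + 1 + 1 + 1 + 1 + 1 + 1
3 + 3 + 1 + 1 + 1 + 1 + 1 + 1 + 1 + 1 + 1 + 1
3 + 1 + 1 + 1 + 1 + 1 + 1 + 1 + 1 + 1 + 1 + 1 + 1 + 1
1 + 1 + 1 + 1 + 1 + 1 + 1 + 1 + 1 + 1 + 1 + 1 + 1 + 1 + 1 + 1

20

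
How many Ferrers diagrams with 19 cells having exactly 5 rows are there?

There are too many to list fully; the first 12 (by largest part) are:
15, 1, 1, 1, 1
14, 2, 1, 1, 1
13, 3, 1, 1, 1
13, 2, 2, 1, 1
12, 4, 1, 1, 1
12, 3, 2, 1, 1
12, 2, 2, 2, 1
11, 5, 1, 1, 1
11, 4, 2, 1, 1
11, 3, 3, 1, 1
11, 3, 2, 2, 1
11, 2, 2, 2, 2
…and 58 more, for 70 total.

70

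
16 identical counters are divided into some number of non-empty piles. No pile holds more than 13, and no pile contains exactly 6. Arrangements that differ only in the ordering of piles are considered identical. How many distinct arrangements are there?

185

A full systematic count gives 185.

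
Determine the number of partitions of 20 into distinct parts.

64

There are too many to list fully; the first 12 (by largest part) are:
20
19 + 1
18 + 2
17 + 3
17 + 2 + 1
16 + 4
16 + 3 + 1
15 + 5
15 + 4 + 1
15 + 3 + 2
14 + 6
14 + 5 + 1
…and 52 more, for 64 total.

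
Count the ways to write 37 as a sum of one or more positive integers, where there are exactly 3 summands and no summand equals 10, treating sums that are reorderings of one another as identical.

101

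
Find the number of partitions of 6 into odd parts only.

They are:
1, 5
3, 3
1, 1, 1, 3
1, 1, 1, 1, 1, 1

4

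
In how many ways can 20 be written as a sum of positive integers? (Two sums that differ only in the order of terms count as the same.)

627

A full systematic count gives 627.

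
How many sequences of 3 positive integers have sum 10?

36

A composition of 10 into 3 positive parts is chosen by placing 2 dividers among the 9 gaps between 10 units: C(9,2) = 36.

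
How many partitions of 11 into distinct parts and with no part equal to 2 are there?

Enumerating:
11
10,1
8,3
7,4
7,3,1
6,5
6,4,1
That's 7 in total.

7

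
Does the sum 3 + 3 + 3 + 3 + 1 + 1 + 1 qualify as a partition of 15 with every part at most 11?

Yes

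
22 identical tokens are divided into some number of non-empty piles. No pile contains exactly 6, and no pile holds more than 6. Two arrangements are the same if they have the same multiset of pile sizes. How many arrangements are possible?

255

Direct enumeration gives 255 partitions.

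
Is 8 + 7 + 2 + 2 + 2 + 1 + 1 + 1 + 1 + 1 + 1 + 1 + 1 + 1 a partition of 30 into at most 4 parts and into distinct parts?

The parts sum to 30, and the condition 'there are at most 4 summands' is violated.

No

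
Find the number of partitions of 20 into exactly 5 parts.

There are 84 such partitions.

84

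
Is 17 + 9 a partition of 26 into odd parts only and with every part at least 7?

Yes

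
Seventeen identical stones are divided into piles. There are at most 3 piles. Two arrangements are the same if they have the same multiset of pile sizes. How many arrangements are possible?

33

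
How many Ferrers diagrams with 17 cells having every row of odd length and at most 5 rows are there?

They are:
17
15, 1, 1
13, 3, 1
13, 1, 1, 1, 1
11, 5, 1
11, 3, 3
11, 3, 1, 1, 1
9, 7, 1
9, 5, 3
9, 5, 1, 1, 1
9, 3, 3, 1, 1
7, 7, 3
7, 7, 1, 1, 1
7, 5, 5
7, 5, 3, 1, 1
7, 3, 3, 3, 1
5, 5, 5, 1, 1
5, 5, 3, 3, 1
5, 3, 3, 3, 3

19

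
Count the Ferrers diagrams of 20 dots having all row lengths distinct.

64

A partial list (first 12 by largest part):
20
19+1
18+2
17+3
17+2+1
16+4
16+3+1
15+5
15+4+1
15+3+2
14+6
14+5+1
…and 52 more, for 64 total.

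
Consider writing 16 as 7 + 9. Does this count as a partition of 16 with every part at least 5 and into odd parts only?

Yes

The parts sum to 16, and the condition 'every summand is at least 5' holds; the condition 'every summand is odd' holds.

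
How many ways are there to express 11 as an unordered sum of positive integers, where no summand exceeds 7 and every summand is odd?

10

Enumerating:
7+3+1
7+1+1+1+1
5+5+1
5+3+3
5+3+1+1+1
5+1+1+1+1+1+1
3+3+3+1+1
3+3+1+1+1+1+1
3+1+1+1+1+1+1+1+1
1+1+1+1+1+1+1+1+1+1+1
That's 10 in total.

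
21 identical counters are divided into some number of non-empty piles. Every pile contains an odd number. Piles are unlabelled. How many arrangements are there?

Enumerating by decreasing first part gives 76 partitions in all.

76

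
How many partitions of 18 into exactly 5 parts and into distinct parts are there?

The partitions of 18 that satisfy the conditions:
1, 2, 3, 4, 8
1, 2, 3, 5, 7
1, 2, 4, 5, 6
Counting gives 3.

3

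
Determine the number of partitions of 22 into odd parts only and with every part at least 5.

The partitions of 22 that satisfy the conditions:
17+5
15+7
13+9
11+11
7+5+5+5

5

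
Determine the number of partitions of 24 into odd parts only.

Enumerating by decreasing first part gives 122 partitions in all.

122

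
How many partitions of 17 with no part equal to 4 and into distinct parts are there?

A partial list (first 12 by largest part):
17
16,1
15,2
14,3
14,2,1
13,3,1
12,5
12,3,2
11,6
11,5,1
11,3,2,1
10,7
…and 14 more, for 26 total.

26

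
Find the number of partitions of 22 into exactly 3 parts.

40

There are too many to list fully; the first 12 (by largest part) are:
20 + 1 + 1
19 + 2 + 1
18 + 3 + 1
18 + 2 + 2
17 + 4 + 1
17 + 3 + 2
16 + 5 + 1
16 + 4 + 2
16 + 3 + 3
15 + 6 + 1
15 + 5 + 2
15 + 4 + 3
…and 28 more, for 40 total.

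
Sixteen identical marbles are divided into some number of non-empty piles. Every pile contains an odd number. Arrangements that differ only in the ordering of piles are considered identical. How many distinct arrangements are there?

32

There are too many to list fully; the first 12 (by largest part) are:
1+15
3+13
1+1+1+13
5+11
1+1+3+11
1+1+1+1+1+11
7+9
1+1+5+9
1+3+3+9
1+1+1+1+3+9
1+1+1+1+1+1+1+9
1+1+7+7
…and 20 more, for 32 total.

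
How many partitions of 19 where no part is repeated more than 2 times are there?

A full systematic count gives 163.

163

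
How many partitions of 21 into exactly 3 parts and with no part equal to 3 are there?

28

There are too many to list fully; the first 12 (by largest part) are:
19,1,1
18,2,1
17,2,2
16,4,1
15,5,1
15,4,2
14,6,1
14,5,2
13,7,1
13,6,2
13,4,4
12,8,1
…and 16 more, for 28 total.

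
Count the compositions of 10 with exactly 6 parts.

A composition of 10 into 6 positive parts is chosen by placing 5 dividers among the 9 gaps between 10 units: C(9,5) = 126.

126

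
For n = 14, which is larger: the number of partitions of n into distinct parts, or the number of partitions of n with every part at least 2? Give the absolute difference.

12

Partitions of 14 into distinct parts: 22.
Partitions of 14 with every part at least 2: 34.
|22 − 34| = 12.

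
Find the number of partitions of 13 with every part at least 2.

Listing the qualifying partitions of 13:
13
2,11
3,10
4,9
2,2,9
5,8
2,3,8
6,7
2,4,7
3,3,7
2,2,2,7
2,5,6
3,4,6
2,2,3,6
3,5,5
4,4,5
2,2,4,5
2,3,3,5
2,2,2,2,5
2,3,4,4
3,3,3,4
2,2,2,3,4
2,2,3,3,3
2,2,2,2,2,3

24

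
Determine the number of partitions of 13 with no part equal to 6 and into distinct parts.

They are:
13
12 + 1
11 + 2
10 + 3
10 + 2 + 1
9 + 4
9 + 3 + 1
8 + 5
8 + 4 + 1
8 + 3 + 2
7 + 5 + 1
7 + 4 + 2
7 + 3 + 2 + 1
5 + 4 + 3 + 1
Counting gives 14.

14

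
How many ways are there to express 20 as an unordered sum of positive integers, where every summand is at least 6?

8

Enumerating:
20
14 + 6
13 + 7
12 + 8
11 + 9
10 + 10
8 + 6 + 6
7 + 7 + 6
Counting gives 8.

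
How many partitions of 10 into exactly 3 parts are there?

8

Enumerating:
1, 1, 8
1, 2, 7
1, 3, 6
2, 2, 6
1, 4, 5
2, 3, 5
2, 4, 4
3, 3, 4
That's 8 in total.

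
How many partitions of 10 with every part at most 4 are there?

23

They are:
4+4+2
4+4+1+1
4+3+3
4+3+2+1
4+3+1+1+1
4+2+2+2
4+2+2+1+1
4+2+1+1+1+1
4+1+1+1+1+1+1
3+3+3+1
3+3+2+2
3+3+2+1+1
3+3+1+1+1+1
3+2+2+2+1
3+2+2+1+1+1
3+2+1+1+1+1+1
3+1+1+1+1+1+1+1
2+2+2+2+2
2+2+2+2+1+1
2+2+2+1+1+1+1
2+2+1+1+1+1+1+1
2+1+1+1+1+1+1+1+1
1+1+1+1+1+1+1+1+1+1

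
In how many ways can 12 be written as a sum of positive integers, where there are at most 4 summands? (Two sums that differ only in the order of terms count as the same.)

There are too many to list fully; the first 12 (by largest part) are:
12
11+1
10+2
10+1+1
9+3
9+2+1
9+1+1+1
8+4
8+3+1
8+2+2
8+2+1+1
7+5
…and 22 more, for 34 total.

34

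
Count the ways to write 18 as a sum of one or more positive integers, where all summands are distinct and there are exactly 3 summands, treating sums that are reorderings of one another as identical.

19

They are:
1 + 2 + 15
1 + 3 + 14
1 + 4 + 13
2 + 3 + 13
1 + 5 + 12
2 + 4 + 12
1 + 6 + 11
2 + 5 + 11
3 + 4 + 11
1 + 7 + 10
2 + 6 + 10
3 + 5 + 10
1 + 8 + 9
2 + 7 + 9
3 + 6 + 9
4 + 5 + 9
3 + 7 + 8
4 + 6 + 8
5 + 6 + 7
That's 19 in total.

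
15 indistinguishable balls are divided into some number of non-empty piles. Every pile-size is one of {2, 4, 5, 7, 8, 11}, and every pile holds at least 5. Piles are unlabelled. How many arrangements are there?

Enumerating:
7 + 8
5 + 5 + 5
That's 2 in total.

2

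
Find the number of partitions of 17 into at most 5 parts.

119

Enumerating by decreasing first part gives 119 partitions in all.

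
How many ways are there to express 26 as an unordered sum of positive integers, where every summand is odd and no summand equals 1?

23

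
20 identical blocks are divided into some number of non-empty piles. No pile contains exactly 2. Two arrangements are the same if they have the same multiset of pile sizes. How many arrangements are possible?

242

Enumerating by decreasing first part gives 242 partitions in all.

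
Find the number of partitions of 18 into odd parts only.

46

A partial list (first 12 by largest part):
1, 17
3, 15
1, 1, 1, 15
5, 13
1, 1, 3, 13
1, 1, 1, 1, 1, 13
7, 11
1, 1, 5, 11
1, 3, 3, 11
1, 1, 1, 1, 3, 11
1, 1, 1, 1, 1, 1, 1, 11
9, 9
…and 34 more, for 46 total.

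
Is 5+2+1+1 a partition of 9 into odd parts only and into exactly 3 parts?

No

The parts sum to 9, and the condition 'every summand is odd' is violated.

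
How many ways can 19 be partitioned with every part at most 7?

300

Systematic enumeration (by largest part, then next-largest, …) yields 300.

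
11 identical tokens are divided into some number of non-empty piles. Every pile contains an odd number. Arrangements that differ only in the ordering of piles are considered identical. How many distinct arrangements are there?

12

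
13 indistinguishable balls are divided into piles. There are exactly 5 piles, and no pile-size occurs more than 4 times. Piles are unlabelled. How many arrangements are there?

18

The partitions of 13 that satisfy the conditions:
9, 1, 1, 1, 1
8, 2, 1, 1, 1
7, 3, 1, 1, 1
7, 2, 2, 1, 1
6, 4, 1, 1, 1
6, 3, 2, 1, 1
6, 2, 2, 2, 1
5, 5, 1, 1, 1
5, 4, 2, 1, 1
5, 3, 3, 1, 1
5, 3, 2, 2, 1
5, 2, 2, 2, 2
4, 4, 3, 1, 1
4, 4, 2, 2, 1
4, 3, 3, 2, 1
4, 3, 2, 2, 2
3, 3, 3, 3, 1
3, 3, 3, 2, 2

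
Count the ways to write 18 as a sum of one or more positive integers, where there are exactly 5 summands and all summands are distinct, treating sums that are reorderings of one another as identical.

3

They are:
8+4+3+2+1
7+5+3+2+1
6+5+4+2+1
Counting gives 3.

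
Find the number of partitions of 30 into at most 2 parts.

They are:
30
29+1
28+2
27+3
26+4
25+5
24+6
23+7
22+8
21+9
20+10
19+11
18+12
17+13
16+14
15+15

16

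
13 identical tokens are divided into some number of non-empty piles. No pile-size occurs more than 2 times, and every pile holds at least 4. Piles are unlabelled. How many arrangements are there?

5

Enumerating:
13
9,4
8,5
7,6
5,4,4
Counting gives 5.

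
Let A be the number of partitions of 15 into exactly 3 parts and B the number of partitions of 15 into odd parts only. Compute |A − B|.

Partitions of 15 into exactly 3 parts: 19.
Partitions of 15 into odd parts only: 27.
|19 − 27| = 8.

8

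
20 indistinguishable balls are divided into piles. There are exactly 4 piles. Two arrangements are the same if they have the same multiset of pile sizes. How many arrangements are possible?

There are too many to list fully; the first 12 (by largest part) are:
17 + 1 + 1 + 1
16 + 2 + 1 + 1
15 + 3 + 1 + 1
15 + 2 + 2 + 1
14 + 4 + 1 + 1
14 + 3 + 2 + 1
14 + 2 + 2 + 2
13 + 5 + 1 + 1
13 + 4 + 2 + 1
13 + 3 + 3 + 1
13 + 3 + 2 + 2
12 + 6 + 1 + 1
…and 52 more, for 64 total.

64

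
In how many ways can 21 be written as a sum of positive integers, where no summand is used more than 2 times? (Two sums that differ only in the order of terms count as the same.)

Counting exhaustively, 243 partitions satisfy the conditions.

243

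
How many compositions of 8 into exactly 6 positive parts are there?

By stars and bars with positive parts, the count is C(7,5) = 21.

21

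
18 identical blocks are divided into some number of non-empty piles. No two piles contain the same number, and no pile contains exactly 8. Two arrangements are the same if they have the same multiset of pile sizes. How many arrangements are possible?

A partial list (first 12 by largest part):
18
1,17
2,16
3,15
1,2,15
4,14
1,3,14
5,13
1,4,13
2,3,13
6,12
1,5,12
…and 25 more, for 37 total.

37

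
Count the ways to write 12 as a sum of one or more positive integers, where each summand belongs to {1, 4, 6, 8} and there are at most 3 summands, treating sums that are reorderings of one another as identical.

3

Enumerating:
8 + 4
6 + 6
4 + 4 + 4
Counting gives 3.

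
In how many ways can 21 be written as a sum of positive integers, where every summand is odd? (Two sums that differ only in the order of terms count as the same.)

76

Enumerating by decreasing first part gives 76 partitions in all.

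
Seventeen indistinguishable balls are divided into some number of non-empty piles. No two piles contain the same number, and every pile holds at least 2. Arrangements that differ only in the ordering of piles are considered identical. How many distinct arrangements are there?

21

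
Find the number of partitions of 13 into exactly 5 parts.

The partitions of 13 that satisfy the conditions:
9 + 1 + 1 + 1 + 1
8 + 2 + 1 + 1 + 1
7 + 3 + 1 + 1 + 1
7 + 2 + 2 + 1 + 1
6 + 4 + 1 + 1 + 1
6 + 3 + 2 + 1 + 1
6 + 2 + 2 + 2 + 1
5 + 5 + 1 + 1 + 1
5 + 4 + 2 + 1 + 1
5 + 3 + 3 + 1 + 1
5 + 3 + 2 + 2 + 1
5 + 2 + 2 + 2 + 2
4 + 4 + 3 + 1 + 1
4 + 4 + 2 + 2 + 1
4 + 3 + 3 + 2 + 1
4 + 3 + 2 + 2 + 2
3 + 3 + 3 + 3 + 1
3 + 3 + 3 + 2 + 2
Counting gives 18.

18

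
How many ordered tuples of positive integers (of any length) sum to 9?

256

The number of compositions of n is 2^(n−1); here 2^8 = 256.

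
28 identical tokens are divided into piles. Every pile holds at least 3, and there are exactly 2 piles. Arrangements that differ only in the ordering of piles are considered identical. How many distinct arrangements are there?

12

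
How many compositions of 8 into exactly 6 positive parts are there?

A composition of 8 into 6 positive parts is chosen by placing 5 dividers among the 7 gaps between 8 units: C(7,5) = 21.

21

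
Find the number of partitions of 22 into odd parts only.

89

Enumerating by decreasing first part gives 89 partitions in all.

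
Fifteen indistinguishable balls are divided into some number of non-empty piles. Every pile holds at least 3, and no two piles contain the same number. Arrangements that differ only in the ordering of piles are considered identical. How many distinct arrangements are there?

Listing the qualifying partitions of 15:
15
12 + 3
11 + 4
10 + 5
9 + 6
8 + 7
8 + 4 + 3
7 + 5 + 3
6 + 5 + 4
That's 9 in total.

9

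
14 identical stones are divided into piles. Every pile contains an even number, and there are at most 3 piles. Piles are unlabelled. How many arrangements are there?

8

They are:
14
2, 12
4, 10
2, 2, 10
6, 8
2, 4, 8
2, 6, 6
4, 4, 6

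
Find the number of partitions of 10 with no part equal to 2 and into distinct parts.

6

Listing the qualifying partitions of 10:
10
1+9
3+7
4+6
1+3+6
1+4+5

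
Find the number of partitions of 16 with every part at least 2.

55

There are too many to list fully; the first 12 (by largest part) are:
16
2,14
3,13
4,12
2,2,12
5,11
2,3,11
6,10
2,4,10
3,3,10
2,2,2,10
7,9
…and 43 more, for 55 total.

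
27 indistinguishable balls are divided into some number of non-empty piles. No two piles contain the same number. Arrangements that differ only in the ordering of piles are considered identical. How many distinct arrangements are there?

Direct enumeration gives 192 partitions.

192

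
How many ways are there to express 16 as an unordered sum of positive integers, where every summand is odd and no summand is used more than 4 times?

The partitions of 16 that satisfy the conditions:
15 + 1
13 + 3
13 + 1 + 1 + 1
11 + 5
11 + 3 + 1 + 1
9 + 7
9 + 5 + 1 + 1
9 + 3 + 3 + 1
9 + 3 + 1 + 1 + 1 + 1
7 + 7 + 1 + 1
7 + 5 + 3 + 1
7 + 5 + 1 + 1 + 1 + 1
7 + 3 + 3 + 3
7 + 3 + 3 + 1 + 1 + 1
5 + 5 + 5 + 1
5 + 5 + 3 + 3
5 + 5 + 3 + 1 + 1 + 1
5 + 3 + 3 + 3 + 1 + 1
3 + 3 + 3 + 3 + 1 + 1 + 1 + 1
Counting gives 19.

19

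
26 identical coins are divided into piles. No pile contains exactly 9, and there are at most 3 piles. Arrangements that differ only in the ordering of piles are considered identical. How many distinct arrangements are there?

A partial list (first 12 by largest part):
26
1 + 25
2 + 24
1 + 1 + 24
3 + 23
1 + 2 + 23
4 + 22
1 + 3 + 22
2 + 2 + 22
5 + 21
1 + 4 + 21
2 + 3 + 21
…and 49 more, for 61 total.

61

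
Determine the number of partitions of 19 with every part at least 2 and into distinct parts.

29

A partial list (first 12 by largest part):
19
17+2
16+3
15+4
14+5
14+3+2
13+6
13+4+2
12+7
12+5+2
12+4+3
11+8
…and 17 more, for 29 total.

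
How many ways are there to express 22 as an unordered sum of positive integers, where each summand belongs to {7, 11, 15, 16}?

2

Enumerating:
15+7
11+11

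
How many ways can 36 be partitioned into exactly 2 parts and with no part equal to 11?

Enumerating:
35+1
34+2
33+3
32+4
31+5
30+6
29+7
28+8
27+9
26+10
24+12
23+13
22+14
21+15
20+16
19+17
18+18
Counting gives 17.

17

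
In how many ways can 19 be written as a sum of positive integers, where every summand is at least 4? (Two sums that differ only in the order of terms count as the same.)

They are:
19
15+4
14+5
13+6
12+7
11+8
11+4+4
10+9
10+5+4
9+6+4
9+5+5
8+7+4
8+6+5
7+7+5
7+6+6
7+4+4+4
6+5+4+4
5+5+5+4
That's 18 in total.

18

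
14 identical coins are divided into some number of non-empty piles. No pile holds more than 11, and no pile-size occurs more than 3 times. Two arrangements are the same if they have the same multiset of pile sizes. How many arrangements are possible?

78

Counting exhaustively, 78 partitions satisfy the conditions.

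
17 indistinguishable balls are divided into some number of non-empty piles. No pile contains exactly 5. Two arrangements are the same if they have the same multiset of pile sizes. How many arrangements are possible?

220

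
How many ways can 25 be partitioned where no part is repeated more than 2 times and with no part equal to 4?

Counting exhaustively, 299 partitions satisfy the conditions.

299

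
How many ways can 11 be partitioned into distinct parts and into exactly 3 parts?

5

They are:
8,2,1
7,3,1
6,4,1
6,3,2
5,4,2
Counting gives 5.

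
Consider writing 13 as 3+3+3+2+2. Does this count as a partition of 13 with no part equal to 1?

Yes

The parts sum to 13, and the condition 'no summand equals 1' holds.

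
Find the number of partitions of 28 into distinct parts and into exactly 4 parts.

84

Enumerating by decreasing first part gives 84 partitions in all.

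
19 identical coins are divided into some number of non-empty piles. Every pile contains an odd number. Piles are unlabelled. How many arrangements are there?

A partial list (first 12 by largest part):
19
17+1+1
15+3+1
15+1+1+1+1
13+5+1
13+3+3
13+3+1+1+1
13+1+1+1+1+1+1
11+7+1
11+5+3
11+5+1+1+1
11+3+3+1+1
…and 42 more, for 54 total.

54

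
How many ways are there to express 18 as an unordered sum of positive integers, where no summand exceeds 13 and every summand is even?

26

A partial list (first 12 by largest part):
6 + 12
2 + 4 + 12
2 + 2 + 2 + 12
8 + 10
2 + 6 + 10
4 + 4 + 10
2 + 2 + 4 + 10
2 + 2 + 2 + 2 + 10
2 + 8 + 8
4 + 6 + 8
2 + 2 + 6 + 8
2 + 4 + 4 + 8
…and 14 more, for 26 total.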